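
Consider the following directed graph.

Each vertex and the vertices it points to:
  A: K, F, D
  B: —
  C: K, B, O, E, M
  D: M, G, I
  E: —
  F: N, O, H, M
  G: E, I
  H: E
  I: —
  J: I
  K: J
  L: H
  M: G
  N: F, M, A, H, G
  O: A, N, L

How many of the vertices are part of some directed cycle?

A vertex is on a directed cycle iff it belongs to a strongly connected component of size ≥ 2 (or has a self-loop).
The vertices on cycles are {A, F, N, O} — 4 in total.

4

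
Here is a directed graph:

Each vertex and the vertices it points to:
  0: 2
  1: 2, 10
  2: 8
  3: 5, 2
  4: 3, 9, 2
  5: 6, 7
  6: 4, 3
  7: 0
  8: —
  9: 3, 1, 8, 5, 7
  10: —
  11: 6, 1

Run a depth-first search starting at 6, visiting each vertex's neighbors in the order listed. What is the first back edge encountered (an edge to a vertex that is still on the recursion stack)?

5→6

DFS from 6 (visiting each vertex's neighbors in the order listed); mark gray on enter, black on exit:
6 gray
  4 gray
    3 gray
      5 gray
        5→6: 6 is gray → back edge
First back edge: 5 → 6.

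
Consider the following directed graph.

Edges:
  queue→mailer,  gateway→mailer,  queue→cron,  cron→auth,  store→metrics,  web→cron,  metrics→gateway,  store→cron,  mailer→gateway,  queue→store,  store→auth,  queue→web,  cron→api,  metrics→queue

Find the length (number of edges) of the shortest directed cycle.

2

For each vertex v, BFS finds the shortest path from v back to v.
The shortest such closed walk is gateway → mailer → gateway, length 2.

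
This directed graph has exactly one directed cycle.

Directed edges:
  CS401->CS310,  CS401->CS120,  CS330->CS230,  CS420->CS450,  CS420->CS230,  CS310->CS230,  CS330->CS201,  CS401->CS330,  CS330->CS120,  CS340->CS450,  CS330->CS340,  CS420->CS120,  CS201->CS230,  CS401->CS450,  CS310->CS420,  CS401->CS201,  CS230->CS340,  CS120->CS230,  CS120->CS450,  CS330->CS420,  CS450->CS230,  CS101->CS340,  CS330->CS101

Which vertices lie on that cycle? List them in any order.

CS230, CS340, CS450

DFS with gray/black marking from CS340:
CS340 gray
  CS450 gray
    CS230 gray
      CS230→CS340: CS340 is gray → back edge
Back edge closes the cycle CS340 → CS450 → CS230 → CS340; its vertices are {CS230, CS340, CS450}.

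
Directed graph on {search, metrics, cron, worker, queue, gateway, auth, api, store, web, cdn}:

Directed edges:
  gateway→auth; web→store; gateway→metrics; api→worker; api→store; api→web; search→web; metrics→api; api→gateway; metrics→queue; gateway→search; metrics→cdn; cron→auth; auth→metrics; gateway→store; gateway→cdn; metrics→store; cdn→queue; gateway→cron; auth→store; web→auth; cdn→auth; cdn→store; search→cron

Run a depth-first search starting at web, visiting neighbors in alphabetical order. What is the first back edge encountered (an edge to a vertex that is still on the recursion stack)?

gateway→auth

DFS from web (visiting neighbors in alphabetical order); mark gray on enter, black on exit:
web gray
  auth gray
    metrics gray
      api gray
        gateway gray
          gateway→auth: auth is gray → back edge
First back edge: gateway → auth.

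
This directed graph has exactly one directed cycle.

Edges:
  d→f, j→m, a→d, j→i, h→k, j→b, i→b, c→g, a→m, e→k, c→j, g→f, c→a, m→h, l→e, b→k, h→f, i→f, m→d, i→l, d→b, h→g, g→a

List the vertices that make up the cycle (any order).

a, g, h, m

DFS with gray/black marking from a:
a gray
  m gray
    d gray
      b gray
        k gray
        k black
      b black
      f gray
      f black
    d black
    h gray
      h→k: k black — skip
      g gray
        g→f: f black — skip
        g→a: a is gray → back edge
Back edge closes the cycle a → m → h → g → a; its vertices are {a, g, h, m}.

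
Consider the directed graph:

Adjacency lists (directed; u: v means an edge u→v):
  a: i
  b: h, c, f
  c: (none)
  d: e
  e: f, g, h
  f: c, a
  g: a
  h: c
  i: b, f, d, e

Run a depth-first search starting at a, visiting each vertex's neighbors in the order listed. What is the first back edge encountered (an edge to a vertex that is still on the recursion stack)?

DFS from a (visiting each vertex's neighbors in the order listed); mark gray on enter, black on exit:
a gray
  i gray
    b gray
      h gray
        c gray
        c black
      h black
      b→c: c black — skip
      f gray
        f→c: c black — skip
        f→a: a is gray → back edge
First back edge: f → a.

f→a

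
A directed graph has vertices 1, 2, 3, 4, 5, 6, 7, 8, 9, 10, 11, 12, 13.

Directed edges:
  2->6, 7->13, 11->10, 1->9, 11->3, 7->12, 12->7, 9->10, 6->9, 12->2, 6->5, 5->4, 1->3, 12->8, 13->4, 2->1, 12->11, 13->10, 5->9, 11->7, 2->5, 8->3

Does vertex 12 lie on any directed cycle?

Yes

12 is on a cycle iff 12 can reach itself via ≥1 edge.
12 → 7 → 12 — yes.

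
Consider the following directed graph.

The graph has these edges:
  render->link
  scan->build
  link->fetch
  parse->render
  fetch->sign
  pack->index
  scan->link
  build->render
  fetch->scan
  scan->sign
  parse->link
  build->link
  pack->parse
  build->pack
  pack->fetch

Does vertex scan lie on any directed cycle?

Yes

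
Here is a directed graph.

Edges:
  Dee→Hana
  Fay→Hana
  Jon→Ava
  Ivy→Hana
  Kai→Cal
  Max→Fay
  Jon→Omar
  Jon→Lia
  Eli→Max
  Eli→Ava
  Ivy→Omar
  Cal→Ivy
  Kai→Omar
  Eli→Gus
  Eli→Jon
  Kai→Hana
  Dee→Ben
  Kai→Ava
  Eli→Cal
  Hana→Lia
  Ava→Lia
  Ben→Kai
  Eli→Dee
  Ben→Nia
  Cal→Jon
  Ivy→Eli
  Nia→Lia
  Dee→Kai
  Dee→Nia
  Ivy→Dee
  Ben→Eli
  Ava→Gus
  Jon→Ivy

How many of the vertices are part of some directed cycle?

A vertex is on a directed cycle iff it belongs to a strongly connected component of size ≥ 2 (or has a self-loop).
The vertices on cycles are {Ben, Cal, Dee, Eli, Ivy, Jon, Kai} — 7 in total.

7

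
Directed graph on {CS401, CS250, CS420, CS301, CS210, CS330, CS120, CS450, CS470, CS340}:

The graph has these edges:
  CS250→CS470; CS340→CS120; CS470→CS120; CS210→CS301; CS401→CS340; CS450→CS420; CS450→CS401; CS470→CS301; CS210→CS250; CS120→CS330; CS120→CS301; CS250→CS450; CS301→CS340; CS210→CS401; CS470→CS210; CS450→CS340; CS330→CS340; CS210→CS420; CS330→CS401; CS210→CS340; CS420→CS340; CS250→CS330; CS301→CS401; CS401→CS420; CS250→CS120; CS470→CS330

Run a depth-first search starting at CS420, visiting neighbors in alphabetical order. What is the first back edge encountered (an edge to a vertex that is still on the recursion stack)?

CS301->CS340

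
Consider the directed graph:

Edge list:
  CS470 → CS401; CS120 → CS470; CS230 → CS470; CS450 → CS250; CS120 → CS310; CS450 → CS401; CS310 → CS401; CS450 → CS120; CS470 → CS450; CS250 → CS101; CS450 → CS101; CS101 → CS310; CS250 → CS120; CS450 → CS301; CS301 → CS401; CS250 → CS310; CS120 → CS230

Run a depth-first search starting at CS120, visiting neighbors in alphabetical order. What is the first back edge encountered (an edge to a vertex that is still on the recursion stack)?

CS450→CS120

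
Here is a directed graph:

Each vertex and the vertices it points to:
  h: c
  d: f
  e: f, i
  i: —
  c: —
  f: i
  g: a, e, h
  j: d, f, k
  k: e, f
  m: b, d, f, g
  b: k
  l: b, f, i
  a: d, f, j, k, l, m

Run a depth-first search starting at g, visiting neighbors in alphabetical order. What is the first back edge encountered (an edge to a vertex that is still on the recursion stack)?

m->g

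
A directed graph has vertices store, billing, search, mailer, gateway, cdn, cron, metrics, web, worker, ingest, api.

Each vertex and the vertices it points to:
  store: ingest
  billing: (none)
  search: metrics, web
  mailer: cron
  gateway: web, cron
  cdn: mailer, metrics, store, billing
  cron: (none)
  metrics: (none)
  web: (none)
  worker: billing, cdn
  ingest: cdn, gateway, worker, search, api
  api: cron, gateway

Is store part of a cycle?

Yes

store is on a cycle iff store can reach itself via ≥1 edge.
store → ingest → cdn → store — yes.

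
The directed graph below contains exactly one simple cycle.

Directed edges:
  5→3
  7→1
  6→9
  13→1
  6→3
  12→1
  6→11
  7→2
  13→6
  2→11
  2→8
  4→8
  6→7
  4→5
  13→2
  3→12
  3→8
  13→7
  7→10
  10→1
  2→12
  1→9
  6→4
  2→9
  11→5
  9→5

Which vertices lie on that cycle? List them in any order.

1, 3, 5, 9, 12

DFS with gray/black marking from 3:
3 gray
  8 gray
  8 black
  12 gray
    1 gray
      9 gray
        5 gray
          5→3: 3 is gray → back edge
Back edge closes the cycle 3 → 12 → 1 → 9 → 5 → 3; its vertices are {1, 3, 5, 9, 12}.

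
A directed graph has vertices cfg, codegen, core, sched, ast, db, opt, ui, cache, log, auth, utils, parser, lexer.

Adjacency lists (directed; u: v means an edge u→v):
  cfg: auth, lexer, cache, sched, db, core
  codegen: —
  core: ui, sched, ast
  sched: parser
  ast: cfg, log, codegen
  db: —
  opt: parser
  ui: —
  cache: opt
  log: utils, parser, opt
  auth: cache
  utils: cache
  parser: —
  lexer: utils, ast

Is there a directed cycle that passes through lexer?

lexer is on a cycle iff lexer can reach itself via ≥1 edge.
lexer → ast → cfg → lexer — yes.

Yes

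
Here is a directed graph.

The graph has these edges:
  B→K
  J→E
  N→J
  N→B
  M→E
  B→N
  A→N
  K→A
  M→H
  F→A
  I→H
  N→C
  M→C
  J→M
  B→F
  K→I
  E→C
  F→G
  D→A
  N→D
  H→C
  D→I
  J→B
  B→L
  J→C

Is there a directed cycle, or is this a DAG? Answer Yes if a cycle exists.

Yes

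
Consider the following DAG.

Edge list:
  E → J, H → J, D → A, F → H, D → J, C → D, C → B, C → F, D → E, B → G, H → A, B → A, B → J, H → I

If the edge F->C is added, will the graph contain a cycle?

Adding F→C creates a cycle iff C can already reach F.
Path from C: C → F.
So C → … → F → C is a cycle.

Yes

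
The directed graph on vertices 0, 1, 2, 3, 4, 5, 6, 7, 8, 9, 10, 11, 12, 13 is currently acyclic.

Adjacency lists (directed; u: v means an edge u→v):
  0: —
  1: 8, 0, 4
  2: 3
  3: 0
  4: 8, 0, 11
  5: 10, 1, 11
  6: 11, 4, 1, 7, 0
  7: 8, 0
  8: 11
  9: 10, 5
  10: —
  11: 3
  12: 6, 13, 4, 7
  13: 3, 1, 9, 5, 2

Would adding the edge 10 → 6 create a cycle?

No

Adding 10→6 creates a cycle iff 6 can already reach 10.
Explore from 6: no path reaches 10. The graph stays acyclic.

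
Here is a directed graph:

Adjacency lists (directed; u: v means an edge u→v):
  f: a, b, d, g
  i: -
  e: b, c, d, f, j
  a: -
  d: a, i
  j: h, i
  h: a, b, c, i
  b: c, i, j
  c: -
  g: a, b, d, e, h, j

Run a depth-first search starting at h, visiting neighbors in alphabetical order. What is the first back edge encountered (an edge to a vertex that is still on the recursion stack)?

DFS from h (visiting neighbors in alphabetical order); mark gray on enter, black on exit:
h gray
  a gray
  a black
  b gray
    c gray
    c black
    i gray
    i black
    j gray
      j→h: h is gray → back edge
First back edge: j → h.

j→h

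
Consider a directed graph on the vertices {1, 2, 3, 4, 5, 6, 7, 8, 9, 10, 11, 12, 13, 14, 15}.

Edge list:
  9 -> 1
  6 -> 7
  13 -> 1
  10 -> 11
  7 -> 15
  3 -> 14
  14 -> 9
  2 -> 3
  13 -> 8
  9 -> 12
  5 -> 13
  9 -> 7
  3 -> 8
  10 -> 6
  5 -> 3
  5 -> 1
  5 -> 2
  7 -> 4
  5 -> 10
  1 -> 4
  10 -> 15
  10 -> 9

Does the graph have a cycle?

No

DFS with white/gray/black marking, starting from 4:
4 gray
4 black
1 gray
  1→4: 4 black — skip
1 black
2 gray
  3 gray
    14 gray
      9 gray
        9→1: 1 black — skip
        12 gray
        12 black
        7 gray
          15 gray
          15 black
          7→4: 4 black — skip
        7 black
      9 black
    14 black
    8 gray
    8 black
  3 black
2 black
5 gray
  10 gray
    11 gray
    11 black
    10→15: 15 black — skip
    6 gray
      6→7: 7 black — skip
    6 black
    10→9: 9 black — skip
  10 black
  13 gray
    13→8: 8 black — skip
    13→1: 1 black — skip
  13 black
  5→2: 2 black — skip
  5→3: 3 black — skip
  5→1: 1 black — skip
5 black
Every edge goes to a white or black vertex — no back edge, so the graph is acyclic.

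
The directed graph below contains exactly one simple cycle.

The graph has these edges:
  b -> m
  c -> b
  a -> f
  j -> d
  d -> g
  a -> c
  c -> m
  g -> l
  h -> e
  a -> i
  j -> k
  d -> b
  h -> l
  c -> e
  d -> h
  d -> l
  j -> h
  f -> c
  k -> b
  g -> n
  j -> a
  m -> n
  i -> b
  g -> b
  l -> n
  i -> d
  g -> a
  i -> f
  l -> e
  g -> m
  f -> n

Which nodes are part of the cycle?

DFS with gray/black marking from a:
a gray
  f gray
    c gray
      m gray
        n gray
        n black
      m black
      e gray
      e black
      b gray
        b→m: m black — skip
      b black
    c black
    f→n: n black — skip
  f black
  a→c: c black — skip
  i gray
    d gray
      d→b: b black — skip
      l gray
        l→n: n black — skip
        l→e: e black — skip
      l black
      g gray
        g→l: l black — skip
        g→m: m black — skip
        g→b: b black — skip
        g→a: a is gray → back edge
Back edge closes the cycle a → i → d → g → a; its vertices are {a, d, g, i}.

a, d, g, i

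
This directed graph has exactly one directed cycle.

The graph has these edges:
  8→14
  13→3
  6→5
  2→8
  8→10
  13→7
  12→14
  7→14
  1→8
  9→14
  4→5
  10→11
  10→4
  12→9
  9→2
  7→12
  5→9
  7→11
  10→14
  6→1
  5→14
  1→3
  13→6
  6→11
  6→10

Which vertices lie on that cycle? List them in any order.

2, 4, 5, 8, 9, 10

DFS with gray/black marking from 10:
10 gray
  14 gray
  14 black
  11 gray
  11 black
  4 gray
    5 gray
      5→14: 14 black — skip
      9 gray
        2 gray
          8 gray
            8→14: 14 black — skip
            8→10: 10 is gray → back edge
Back edge closes the cycle 10 → 4 → 5 → 9 → 2 → 8 → 10; its vertices are {2, 4, 5, 8, 9, 10}.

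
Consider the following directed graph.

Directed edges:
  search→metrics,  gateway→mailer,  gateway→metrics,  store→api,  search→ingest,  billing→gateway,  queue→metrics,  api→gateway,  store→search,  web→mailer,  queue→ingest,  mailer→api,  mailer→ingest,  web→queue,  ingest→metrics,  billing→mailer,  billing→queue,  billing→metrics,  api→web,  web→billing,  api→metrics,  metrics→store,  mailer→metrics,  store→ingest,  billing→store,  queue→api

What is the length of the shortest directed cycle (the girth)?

3

For each vertex v, BFS finds the shortest path from v back to v.
The shortest such closed walk is web → queue → api → web, length 3.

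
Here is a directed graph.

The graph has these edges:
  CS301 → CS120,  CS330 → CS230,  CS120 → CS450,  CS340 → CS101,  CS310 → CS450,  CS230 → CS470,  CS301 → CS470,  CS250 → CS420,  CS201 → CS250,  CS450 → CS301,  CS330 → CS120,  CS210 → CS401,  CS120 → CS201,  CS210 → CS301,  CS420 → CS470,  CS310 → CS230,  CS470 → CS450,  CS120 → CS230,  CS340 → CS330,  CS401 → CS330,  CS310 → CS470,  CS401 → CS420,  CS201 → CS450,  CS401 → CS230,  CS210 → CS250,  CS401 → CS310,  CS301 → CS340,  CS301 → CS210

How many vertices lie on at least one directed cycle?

13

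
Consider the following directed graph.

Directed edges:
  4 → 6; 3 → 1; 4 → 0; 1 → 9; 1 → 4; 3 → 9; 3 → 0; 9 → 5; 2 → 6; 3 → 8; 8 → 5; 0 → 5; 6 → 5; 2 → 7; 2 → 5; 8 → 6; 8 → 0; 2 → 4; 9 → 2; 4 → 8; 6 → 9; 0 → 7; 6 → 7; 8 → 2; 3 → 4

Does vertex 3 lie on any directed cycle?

No

3 lies on a cycle iff there is a path from 3 back to itself.
Exploring from 3, it never reaches itself; equivalently, its strongly connected component is a singleton.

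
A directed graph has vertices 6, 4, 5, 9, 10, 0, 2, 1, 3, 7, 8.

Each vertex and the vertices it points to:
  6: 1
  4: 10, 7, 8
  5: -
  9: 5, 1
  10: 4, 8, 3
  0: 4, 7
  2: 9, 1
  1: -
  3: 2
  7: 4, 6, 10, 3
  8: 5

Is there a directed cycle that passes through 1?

No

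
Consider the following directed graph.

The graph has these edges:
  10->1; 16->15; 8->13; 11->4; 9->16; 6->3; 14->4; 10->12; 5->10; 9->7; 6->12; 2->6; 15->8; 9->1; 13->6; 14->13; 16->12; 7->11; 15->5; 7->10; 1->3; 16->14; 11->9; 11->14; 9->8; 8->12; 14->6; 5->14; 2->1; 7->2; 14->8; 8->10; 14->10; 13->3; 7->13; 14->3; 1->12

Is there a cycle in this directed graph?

DFS with white/gray/black marking, starting from 10:
10 gray
  1 gray
    12 gray
    12 black
    3 gray
    3 black
  1 black
  10→12: 12 black — skip
10 black
2 gray
  2→1: 1 black — skip
  6 gray
    6→3: 3 black — skip
    6→12: 12 black — skip
  6 black
2 black
4 gray
4 black
5 gray
  5→10: 10 black — skip
  14 gray
    14→10: 10 black — skip
    13 gray
      13→3: 3 black — skip
      13→6: 6 black — skip
    13 black
    14→4: 4 black — skip
    8 gray
      8→12: 12 black — skip
      8→10: 10 black — skip
      8→13: 13 black — skip
    8 black
    14→6: 6 black — skip
    14→3: 3 black — skip
  14 black
5 black
7 gray
  7→13: 13 black — skip
  7→10: 10 black — skip
  7→2: 2 black — skip
  11 gray
    11→14: 14 black — skip
    11→4: 4 black — skip
    9 gray
      16 gray
        16→12: 12 black — skip
        16→14: 14 black — skip
        15 gray
          15→8: 8 black — skip
          15→5: 5 black — skip
        15 black
      16 black
      9→1: 1 black — skip
      9→8: 8 black — skip
      9→7: 7 is gray → back edge
Back edge found, so a cycle exists: 7 → 11 → 9 → 7.

Yes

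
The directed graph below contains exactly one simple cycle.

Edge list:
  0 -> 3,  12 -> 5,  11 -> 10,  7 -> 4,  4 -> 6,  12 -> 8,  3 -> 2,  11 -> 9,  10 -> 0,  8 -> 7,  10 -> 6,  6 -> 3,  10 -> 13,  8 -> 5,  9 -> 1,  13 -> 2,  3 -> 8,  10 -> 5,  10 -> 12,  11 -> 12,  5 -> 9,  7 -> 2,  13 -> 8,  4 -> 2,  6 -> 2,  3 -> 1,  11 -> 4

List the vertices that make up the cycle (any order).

3, 4, 6, 7, 8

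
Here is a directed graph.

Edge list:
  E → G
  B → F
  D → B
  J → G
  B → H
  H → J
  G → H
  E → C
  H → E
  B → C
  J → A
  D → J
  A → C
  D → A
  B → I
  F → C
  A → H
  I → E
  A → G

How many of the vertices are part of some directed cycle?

5

A vertex is on a directed cycle iff it belongs to a strongly connected component of size ≥ 2 (or has a self-loop).
The vertices on cycles are {A, E, G, H, J} — 5 in total.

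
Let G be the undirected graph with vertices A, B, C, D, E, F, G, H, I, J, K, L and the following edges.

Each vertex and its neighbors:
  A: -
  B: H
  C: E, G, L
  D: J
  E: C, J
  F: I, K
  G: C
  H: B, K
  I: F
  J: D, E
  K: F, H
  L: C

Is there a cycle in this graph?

No

DFS, tracking each vertex's parent; an edge to a visited non-parent vertex closes a cycle.
Start from I:
visit I (parent –)
  visit F (parent I)
    F–I: parent, skip
    visit K (parent F)
      K–F: parent, skip
      visit H (parent K)
        visit B (parent H)
          B–H: parent, skip
        H–K: parent, skip
visit A (parent –)
visit C (parent –)
  visit E (parent C)
    E–C: parent, skip
    visit J (parent E)
      visit D (parent J)
        D–J: parent, skip
      J–E: parent, skip
  visit G (parent C)
    G–C: parent, skip
  visit L (parent C)
    L–C: parent, skip
No non-parent visited neighbor found — the graph is a forest.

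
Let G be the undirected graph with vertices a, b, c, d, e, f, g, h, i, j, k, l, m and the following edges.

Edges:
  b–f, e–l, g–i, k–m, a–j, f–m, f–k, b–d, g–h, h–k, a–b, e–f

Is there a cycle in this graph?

Yes

DFS, tracking each vertex's parent; an edge to a visited non-parent vertex closes a cycle.
Start from g:
visit g (parent –)
  visit h (parent g)
    h–g: parent, skip
    visit k (parent h)
      visit m (parent k)
        m–k: parent, skip
        visit f (parent m)
          visit b (parent f)
            visit a (parent b)
              visit j (parent a)
                j–a: parent, skip
              a–b: parent, skip
            visit d (parent b)
              d–b: parent, skip
            b–f: parent, skip
          f–k: k visited and ≠ parent → cycle
Cycle: k – m – f – k.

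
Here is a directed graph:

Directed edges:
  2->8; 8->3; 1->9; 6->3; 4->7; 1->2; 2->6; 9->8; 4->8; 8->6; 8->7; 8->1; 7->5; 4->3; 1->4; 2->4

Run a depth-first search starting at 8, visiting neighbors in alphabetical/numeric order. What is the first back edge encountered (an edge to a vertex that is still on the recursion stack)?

4->8

DFS from 8 (visiting neighbors in alphabetical/numeric order); mark gray on enter, black on exit:
8 gray
  1 gray
    2 gray
      4 gray
        3 gray
        3 black
        7 gray
          5 gray
          5 black
        7 black
        4→8: 8 is gray → back edge
First back edge: 4 → 8.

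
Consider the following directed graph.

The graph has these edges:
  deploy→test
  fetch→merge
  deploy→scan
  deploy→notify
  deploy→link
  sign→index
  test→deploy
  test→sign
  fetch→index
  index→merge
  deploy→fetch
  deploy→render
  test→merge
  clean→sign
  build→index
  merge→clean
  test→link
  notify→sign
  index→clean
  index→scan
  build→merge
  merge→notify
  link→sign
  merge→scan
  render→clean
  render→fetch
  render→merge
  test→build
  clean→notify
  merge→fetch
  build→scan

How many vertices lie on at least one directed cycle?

8

A vertex is on a directed cycle iff it belongs to a strongly connected component of size ≥ 2 (or has a self-loop).
The vertices on cycles are {sign, test, clean, fetch, index, merge, deploy, notify} — 8 in total.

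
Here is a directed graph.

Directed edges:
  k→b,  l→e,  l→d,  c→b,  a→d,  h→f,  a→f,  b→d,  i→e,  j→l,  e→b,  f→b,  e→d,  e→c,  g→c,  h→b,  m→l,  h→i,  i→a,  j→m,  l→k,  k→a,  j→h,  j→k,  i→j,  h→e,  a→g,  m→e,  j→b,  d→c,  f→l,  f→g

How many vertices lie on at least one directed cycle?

10

A vertex is on a directed cycle iff it belongs to a strongly connected component of size ≥ 2 (or has a self-loop).
The vertices on cycles are {a, b, c, d, f, h, i, j, k, l} — 10 in total.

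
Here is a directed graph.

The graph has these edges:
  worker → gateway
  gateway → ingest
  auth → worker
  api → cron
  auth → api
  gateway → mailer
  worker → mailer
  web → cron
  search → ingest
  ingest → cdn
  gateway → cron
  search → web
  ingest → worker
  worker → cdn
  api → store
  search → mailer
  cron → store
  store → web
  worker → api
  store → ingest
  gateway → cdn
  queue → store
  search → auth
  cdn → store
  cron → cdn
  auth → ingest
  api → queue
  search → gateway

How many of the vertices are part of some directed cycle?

A vertex is on a directed cycle iff it belongs to a strongly connected component of size ≥ 2 (or has a self-loop).
The vertices on cycles are {api, cdn, web, cron, queue, store, ingest, worker, gateway} — 9 in total.

9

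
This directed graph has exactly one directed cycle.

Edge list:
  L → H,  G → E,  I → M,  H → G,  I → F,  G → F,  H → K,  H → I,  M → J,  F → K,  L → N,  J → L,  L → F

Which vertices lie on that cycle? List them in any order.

DFS with gray/black marking from L:
L gray
  H gray
    G gray
      E gray
      E black
      F gray
        K gray
        K black
      F black
    G black
    H→K: K black — skip
    I gray
      M gray
        J gray
          J→L: L is gray → back edge
Back edge closes the cycle L → H → I → M → J → L; its vertices are {H, I, J, L, M}.

H, I, J, L, M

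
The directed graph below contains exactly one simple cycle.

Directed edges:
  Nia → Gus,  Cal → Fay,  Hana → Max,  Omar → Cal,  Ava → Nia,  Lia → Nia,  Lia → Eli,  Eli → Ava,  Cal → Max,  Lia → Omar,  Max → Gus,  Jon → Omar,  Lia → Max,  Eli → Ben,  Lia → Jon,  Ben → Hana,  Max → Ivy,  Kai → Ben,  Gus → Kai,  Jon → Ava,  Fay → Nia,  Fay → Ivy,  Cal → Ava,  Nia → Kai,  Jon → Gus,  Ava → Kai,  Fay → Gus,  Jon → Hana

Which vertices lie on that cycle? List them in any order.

Ben, Gus, Kai, Max, Hana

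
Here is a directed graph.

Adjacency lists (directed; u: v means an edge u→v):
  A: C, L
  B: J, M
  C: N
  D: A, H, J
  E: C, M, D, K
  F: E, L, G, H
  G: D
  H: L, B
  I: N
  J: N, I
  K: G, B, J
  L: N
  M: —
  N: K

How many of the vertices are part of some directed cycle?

A vertex is on a directed cycle iff it belongs to a strongly connected component of size ≥ 2 (or has a self-loop).
The vertices on cycles are {A, B, C, D, G, H, I, J, K, L, N} — 11 in total.

11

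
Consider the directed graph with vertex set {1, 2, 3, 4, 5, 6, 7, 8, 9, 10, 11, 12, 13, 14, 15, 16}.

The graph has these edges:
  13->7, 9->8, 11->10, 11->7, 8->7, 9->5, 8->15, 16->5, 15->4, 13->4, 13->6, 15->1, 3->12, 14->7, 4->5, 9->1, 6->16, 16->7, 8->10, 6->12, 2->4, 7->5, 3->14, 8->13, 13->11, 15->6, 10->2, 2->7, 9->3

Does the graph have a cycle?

No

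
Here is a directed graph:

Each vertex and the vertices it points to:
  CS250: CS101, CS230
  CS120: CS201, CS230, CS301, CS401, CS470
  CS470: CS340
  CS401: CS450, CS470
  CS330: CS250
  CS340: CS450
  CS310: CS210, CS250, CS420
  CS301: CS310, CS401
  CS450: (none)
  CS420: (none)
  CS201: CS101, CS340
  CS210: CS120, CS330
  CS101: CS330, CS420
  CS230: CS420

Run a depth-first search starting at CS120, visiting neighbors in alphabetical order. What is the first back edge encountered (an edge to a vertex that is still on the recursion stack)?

DFS from CS120 (visiting neighbors in alphabetical order); mark gray on enter, black on exit:
CS120 gray
  CS201 gray
    CS101 gray
      CS330 gray
        CS250 gray
          CS250→CS101: CS101 is gray → back edge
First back edge: CS250 → CS101.

CS250→CS101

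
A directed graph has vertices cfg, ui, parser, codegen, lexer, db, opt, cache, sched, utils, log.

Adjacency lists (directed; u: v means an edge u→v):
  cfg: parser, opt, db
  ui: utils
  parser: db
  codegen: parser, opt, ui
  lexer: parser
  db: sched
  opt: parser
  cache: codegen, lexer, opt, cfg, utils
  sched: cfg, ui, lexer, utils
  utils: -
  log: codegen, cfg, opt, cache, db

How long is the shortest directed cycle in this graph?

3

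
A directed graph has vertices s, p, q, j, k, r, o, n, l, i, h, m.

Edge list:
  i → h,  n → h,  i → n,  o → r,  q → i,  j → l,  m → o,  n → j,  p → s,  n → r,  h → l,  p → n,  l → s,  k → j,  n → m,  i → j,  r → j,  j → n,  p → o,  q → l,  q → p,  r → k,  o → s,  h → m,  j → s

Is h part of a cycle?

Yes

h is on a cycle iff h can reach itself via ≥1 edge.
h → m → o → r → j → n → h — yes.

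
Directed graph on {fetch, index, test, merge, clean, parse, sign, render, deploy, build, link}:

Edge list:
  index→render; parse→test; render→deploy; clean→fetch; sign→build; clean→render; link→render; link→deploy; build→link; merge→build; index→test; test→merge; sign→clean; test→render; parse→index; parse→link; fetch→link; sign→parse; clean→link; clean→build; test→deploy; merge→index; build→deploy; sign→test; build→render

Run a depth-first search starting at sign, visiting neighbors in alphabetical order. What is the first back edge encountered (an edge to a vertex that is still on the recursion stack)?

merge->index

DFS from sign (visiting neighbors in alphabetical order); mark gray on enter, black on exit:
sign gray
  build gray
    deploy gray
    deploy black
    link gray
      link→deploy: deploy black — skip
      render gray
        render→deploy: deploy black — skip
      render black
    link black
    build→render: render black — skip
  build black
  clean gray
    clean→build: build black — skip
    fetch gray
      fetch→link: link black — skip
    fetch black
    clean→link: link black — skip
    clean→render: render black — skip
  clean black
  parse gray
    index gray
      index→render: render black — skip
      test gray
        test→deploy: deploy black — skip
        merge gray
          merge→build: build black — skip
          merge→index: index is gray → back edge
First back edge: merge → index.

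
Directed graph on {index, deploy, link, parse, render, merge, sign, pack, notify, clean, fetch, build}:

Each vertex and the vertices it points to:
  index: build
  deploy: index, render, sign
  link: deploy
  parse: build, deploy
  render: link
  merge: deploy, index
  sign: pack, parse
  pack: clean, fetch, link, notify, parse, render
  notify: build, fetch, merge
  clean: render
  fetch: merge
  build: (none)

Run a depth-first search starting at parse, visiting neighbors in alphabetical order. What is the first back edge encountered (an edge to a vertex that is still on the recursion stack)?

DFS from parse (visiting neighbors in alphabetical order); mark gray on enter, black on exit:
parse gray
  build gray
  build black
  deploy gray
    index gray
      index→build: build black — skip
    index black
    render gray
      link gray
        link→deploy: deploy is gray → back edge
First back edge: link → deploy.

link->deploy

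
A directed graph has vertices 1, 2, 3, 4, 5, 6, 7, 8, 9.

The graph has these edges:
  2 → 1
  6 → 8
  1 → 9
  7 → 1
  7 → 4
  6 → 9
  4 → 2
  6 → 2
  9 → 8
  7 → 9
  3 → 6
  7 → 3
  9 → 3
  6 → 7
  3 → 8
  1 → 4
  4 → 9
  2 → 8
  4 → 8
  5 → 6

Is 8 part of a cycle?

8 lies on a cycle iff there is a path from 8 back to itself.
Exploring from 8, it never reaches itself; equivalently, its strongly connected component is a singleton.

No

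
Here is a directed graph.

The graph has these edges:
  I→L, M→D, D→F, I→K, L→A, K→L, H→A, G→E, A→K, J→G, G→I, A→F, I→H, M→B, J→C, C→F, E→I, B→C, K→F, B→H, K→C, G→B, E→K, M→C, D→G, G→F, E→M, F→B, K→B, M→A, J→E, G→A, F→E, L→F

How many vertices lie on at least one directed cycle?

12

A vertex is on a directed cycle iff it belongs to a strongly connected component of size ≥ 2 (or has a self-loop).
The vertices on cycles are {A, B, C, D, E, F, G, H, I, K, L, M} — 12 in total.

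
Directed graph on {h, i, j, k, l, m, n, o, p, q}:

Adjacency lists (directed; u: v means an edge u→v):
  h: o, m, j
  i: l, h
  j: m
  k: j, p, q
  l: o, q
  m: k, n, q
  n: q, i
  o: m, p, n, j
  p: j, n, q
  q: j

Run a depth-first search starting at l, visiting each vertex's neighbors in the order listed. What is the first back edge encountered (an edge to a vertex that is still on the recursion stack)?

j->m

DFS from l (visiting each vertex's neighbors in the order listed); mark gray on enter, black on exit:
l gray
  o gray
    m gray
      k gray
        j gray
          j→m: m is gray → back edge
First back edge: j → m.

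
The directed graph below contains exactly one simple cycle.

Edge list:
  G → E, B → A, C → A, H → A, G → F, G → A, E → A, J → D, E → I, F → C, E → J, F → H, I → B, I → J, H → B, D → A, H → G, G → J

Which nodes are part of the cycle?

F, G, H

DFS with gray/black marking from G:
G gray
  F gray
    C gray
      A gray
      A black
    C black
    H gray
      B gray
        B→A: A black — skip
      B black
      H→G: G is gray → back edge
Back edge closes the cycle G → F → H → G; its vertices are {F, G, H}.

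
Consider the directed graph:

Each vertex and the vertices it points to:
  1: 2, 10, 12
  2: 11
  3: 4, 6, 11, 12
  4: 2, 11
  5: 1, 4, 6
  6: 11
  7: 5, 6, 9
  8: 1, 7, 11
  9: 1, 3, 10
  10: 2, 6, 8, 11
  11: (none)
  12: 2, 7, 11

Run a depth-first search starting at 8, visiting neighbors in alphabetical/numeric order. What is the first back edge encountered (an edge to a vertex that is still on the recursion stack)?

DFS from 8 (visiting neighbors in alphabetical/numeric order); mark gray on enter, black on exit:
8 gray
  1 gray
    2 gray
      11 gray
      11 black
    2 black
    10 gray
      10→2: 2 black — skip
      6 gray
        6→11: 11 black — skip
      6 black
      10→8: 8 is gray → back edge
First back edge: 10 → 8.

10→8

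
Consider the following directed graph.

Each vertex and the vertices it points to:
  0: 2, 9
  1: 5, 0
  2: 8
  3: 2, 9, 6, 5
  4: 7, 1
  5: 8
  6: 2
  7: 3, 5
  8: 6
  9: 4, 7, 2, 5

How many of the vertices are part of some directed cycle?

9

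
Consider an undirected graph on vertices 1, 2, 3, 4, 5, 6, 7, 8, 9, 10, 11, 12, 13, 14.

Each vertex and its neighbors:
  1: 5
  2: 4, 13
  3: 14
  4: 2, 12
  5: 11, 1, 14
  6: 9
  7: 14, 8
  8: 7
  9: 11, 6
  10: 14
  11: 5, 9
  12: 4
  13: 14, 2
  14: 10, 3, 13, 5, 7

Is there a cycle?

No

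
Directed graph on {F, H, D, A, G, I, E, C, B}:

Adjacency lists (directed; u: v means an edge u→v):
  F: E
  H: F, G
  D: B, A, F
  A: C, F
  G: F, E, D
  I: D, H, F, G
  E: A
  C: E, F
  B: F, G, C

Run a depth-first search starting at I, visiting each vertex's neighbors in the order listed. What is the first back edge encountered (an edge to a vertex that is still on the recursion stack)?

C→E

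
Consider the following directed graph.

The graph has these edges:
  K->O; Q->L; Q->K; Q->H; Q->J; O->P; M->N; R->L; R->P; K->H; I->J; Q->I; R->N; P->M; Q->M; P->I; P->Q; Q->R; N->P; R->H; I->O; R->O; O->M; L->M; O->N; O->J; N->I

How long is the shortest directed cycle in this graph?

3

For each vertex v, BFS finds the shortest path from v back to v.
The shortest such closed walk is Q → R → P → Q, length 3.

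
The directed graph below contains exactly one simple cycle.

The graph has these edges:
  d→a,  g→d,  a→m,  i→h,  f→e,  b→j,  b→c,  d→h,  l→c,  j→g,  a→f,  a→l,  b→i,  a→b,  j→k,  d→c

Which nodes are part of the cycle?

a, b, d, g, j

DFS with gray/black marking from a:
a gray
  l gray
    c gray
    c black
  l black
  b gray
    b→c: c black — skip
    i gray
      h gray
      h black
    i black
    j gray
      g gray
        d gray
          d→c: c black — skip
          d→h: h black — skip
          d→a: a is gray → back edge
Back edge closes the cycle a → b → j → g → d → a; its vertices are {a, b, d, g, j}.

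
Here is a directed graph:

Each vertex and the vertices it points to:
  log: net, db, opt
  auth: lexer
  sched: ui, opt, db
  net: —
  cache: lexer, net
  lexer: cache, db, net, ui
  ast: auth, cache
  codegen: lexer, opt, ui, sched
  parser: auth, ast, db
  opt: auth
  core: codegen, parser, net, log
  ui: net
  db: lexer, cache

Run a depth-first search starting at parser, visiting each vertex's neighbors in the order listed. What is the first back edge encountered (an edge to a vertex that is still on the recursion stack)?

DFS from parser (visiting each vertex's neighbors in the order listed); mark gray on enter, black on exit:
parser gray
  auth gray
    lexer gray
      cache gray
        cache→lexer: lexer is gray → back edge
First back edge: cache → lexer.

cache→lexer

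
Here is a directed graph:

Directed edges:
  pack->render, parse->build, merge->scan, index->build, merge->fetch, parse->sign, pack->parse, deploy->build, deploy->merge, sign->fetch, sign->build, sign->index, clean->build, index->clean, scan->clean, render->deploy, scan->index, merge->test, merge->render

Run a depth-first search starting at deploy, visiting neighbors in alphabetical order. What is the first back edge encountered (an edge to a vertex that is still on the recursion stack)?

render→deploy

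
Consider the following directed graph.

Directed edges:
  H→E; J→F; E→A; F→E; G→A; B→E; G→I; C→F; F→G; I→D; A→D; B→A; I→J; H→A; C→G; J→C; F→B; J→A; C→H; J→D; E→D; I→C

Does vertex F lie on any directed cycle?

F is on a cycle iff F can reach itself via ≥1 edge.
F → G → I → C → F — yes.

Yes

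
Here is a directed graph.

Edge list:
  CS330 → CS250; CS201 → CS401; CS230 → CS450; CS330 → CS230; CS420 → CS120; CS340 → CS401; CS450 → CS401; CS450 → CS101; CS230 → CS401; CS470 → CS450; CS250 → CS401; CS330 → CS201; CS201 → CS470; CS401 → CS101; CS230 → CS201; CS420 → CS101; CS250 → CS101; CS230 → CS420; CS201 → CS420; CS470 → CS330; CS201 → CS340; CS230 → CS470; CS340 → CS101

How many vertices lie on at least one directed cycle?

A vertex is on a directed cycle iff it belongs to a strongly connected component of size ≥ 2 (or has a self-loop).
The vertices on cycles are {CS201, CS230, CS330, CS470} — 4 in total.

4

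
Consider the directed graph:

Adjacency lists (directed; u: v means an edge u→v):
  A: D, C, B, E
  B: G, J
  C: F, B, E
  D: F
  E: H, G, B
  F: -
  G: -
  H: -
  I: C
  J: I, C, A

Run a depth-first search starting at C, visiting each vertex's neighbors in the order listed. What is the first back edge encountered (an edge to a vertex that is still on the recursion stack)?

I→C

DFS from C (visiting each vertex's neighbors in the order listed); mark gray on enter, black on exit:
C gray
  F gray
  F black
  B gray
    G gray
    G black
    J gray
      I gray
        I→C: C is gray → back edge
First back edge: I → C.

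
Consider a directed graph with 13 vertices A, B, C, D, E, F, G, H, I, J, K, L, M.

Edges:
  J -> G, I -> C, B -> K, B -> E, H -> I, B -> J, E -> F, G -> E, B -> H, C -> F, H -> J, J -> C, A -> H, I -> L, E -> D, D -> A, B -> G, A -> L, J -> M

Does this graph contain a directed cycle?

Yes

DFS with white/gray/black marking, starting from B:
B gray
  J gray
    C gray
      F gray
      F black
    C black
    M gray
    M black
    G gray
      E gray
        D gray
          A gray
            H gray
              H→J: J is gray → back edge
Back edge found, so a cycle exists: J → G → E → D → A → H → J.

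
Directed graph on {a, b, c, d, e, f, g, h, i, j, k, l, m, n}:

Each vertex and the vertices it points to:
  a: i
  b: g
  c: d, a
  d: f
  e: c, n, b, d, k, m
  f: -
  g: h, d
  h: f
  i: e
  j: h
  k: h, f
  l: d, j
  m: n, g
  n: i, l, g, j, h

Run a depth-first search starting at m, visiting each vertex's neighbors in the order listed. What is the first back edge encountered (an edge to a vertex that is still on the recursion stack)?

DFS from m (visiting each vertex's neighbors in the order listed); mark gray on enter, black on exit:
m gray
  n gray
    i gray
      e gray
        c gray
          d gray
            f gray
            f black
          d black
          a gray
            a→i: i is gray → back edge
First back edge: a → i.

a->i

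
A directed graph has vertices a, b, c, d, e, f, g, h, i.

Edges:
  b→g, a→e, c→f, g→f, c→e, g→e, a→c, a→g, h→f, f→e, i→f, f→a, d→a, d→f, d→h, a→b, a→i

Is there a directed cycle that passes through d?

No

d lies on a cycle iff there is a path from d back to itself.
Exploring from d, it never reaches itself; equivalently, its strongly connected component is a singleton.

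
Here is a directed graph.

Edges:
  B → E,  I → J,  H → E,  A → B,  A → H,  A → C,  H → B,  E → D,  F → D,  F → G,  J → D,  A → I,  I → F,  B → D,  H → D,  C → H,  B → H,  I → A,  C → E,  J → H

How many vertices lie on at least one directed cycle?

4

A vertex is on a directed cycle iff it belongs to a strongly connected component of size ≥ 2 (or has a self-loop).
The vertices on cycles are {A, B, H, I} — 4 in total.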